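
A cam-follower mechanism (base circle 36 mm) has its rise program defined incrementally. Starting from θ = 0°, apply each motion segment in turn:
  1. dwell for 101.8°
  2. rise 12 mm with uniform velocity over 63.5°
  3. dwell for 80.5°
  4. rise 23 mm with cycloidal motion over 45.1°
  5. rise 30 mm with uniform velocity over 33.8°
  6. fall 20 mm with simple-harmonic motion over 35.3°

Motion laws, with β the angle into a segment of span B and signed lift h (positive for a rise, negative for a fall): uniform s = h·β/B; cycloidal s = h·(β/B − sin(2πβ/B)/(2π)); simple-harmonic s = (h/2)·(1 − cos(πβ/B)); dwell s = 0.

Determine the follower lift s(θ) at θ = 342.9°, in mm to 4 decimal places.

seg 1 [0°–101.8°] dwell: s stays 0.0000
seg 2 [101.8°–165.3°] uniform, h=12: full span → s += 12 → s = 12.0000
seg 3 [165.3°–245.8°] dwell: s stays 12.0000
seg 4 [245.8°–290.9°] cycloidal, h=23: full span → s += 23 → s = 35.0000
seg 5 [290.9°–324.7°] uniform, h=30: full span → s += 30 → s = 65.0000
seg 6 [324.7°–360°] simple-harmonic, h=-20: θ=342.9° here. β=18.2, B=35.3. -20/2·(1 − cos(π·0.5156)) = -10.4893 → s = 54.5107

54.5107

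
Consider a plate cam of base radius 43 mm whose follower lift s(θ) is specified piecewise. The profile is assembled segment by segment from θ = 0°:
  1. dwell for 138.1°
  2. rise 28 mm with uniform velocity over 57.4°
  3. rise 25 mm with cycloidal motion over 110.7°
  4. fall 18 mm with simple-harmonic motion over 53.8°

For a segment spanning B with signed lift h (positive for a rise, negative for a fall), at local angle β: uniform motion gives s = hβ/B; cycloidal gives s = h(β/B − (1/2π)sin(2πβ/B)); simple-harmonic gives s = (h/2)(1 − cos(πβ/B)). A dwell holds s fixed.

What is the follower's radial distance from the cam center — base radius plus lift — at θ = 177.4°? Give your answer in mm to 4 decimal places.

seg 1 [0°–138.1°] dwell: s stays 0.0000
seg 2 [138.1°–195.5°] uniform, h=28: θ=177.4° here. β=39.3, B=57.4. 28·39.3/57.4 = 19.1707 → s = 19.1707
radial distance = base radius + s = 43 + 19.1707 = 62.1707

62.1707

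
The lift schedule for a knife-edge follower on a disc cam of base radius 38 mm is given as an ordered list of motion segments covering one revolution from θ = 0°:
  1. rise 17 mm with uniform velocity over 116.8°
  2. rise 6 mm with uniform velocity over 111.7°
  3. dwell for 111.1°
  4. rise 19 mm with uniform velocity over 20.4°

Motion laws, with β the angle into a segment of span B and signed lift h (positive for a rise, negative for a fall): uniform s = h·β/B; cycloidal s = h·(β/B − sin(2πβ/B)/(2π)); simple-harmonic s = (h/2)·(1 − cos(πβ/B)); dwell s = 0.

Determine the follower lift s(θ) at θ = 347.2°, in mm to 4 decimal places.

seg 1 [0°–116.8°] uniform, h=17: full span → s += 17 → s = 17.0000
seg 2 [116.8°–228.5°] uniform, h=6: full span → s += 6 → s = 23.0000
seg 3 [228.5°–339.6°] dwell: s stays 23.0000
seg 4 [339.6°–360°] uniform, h=19: θ=347.2° here. β=7.6, B=20.4. 19·7.6/20.4 = 7.0784 → s = 30.0784

30.0784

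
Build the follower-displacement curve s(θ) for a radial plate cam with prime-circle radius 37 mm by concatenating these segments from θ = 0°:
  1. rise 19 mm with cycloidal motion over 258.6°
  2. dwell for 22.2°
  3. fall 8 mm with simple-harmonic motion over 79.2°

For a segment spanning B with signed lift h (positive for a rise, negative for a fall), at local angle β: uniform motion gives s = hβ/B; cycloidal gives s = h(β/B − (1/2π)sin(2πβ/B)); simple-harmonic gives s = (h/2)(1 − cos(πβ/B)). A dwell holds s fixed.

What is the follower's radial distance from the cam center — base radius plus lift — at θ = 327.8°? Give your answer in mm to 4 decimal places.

seg 1 [0°–258.6°] cycloidal, h=19: full span → s += 19 → s = 19.0000
seg 2 [258.6°–280.8°] dwell: s stays 19.0000
seg 3 [280.8°–360°] simple-harmonic, h=-8: θ=327.8° here. β=47, B=79.2. -8/2·(1 − cos(π·0.5934)) = -5.1573 → s = 13.8427
radial distance = base radius + s = 37 + 13.8427 = 50.8427

50.8427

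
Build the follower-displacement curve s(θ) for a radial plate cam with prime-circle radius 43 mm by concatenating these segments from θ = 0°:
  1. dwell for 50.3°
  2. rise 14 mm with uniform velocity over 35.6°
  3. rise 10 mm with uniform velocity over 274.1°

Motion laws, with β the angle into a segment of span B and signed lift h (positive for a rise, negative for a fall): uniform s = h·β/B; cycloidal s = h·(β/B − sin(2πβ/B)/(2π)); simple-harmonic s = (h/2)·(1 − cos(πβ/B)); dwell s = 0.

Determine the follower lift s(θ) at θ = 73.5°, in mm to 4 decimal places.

seg 1 [0°–50.3°] dwell: s stays 0.0000
seg 2 [50.3°–85.9°] uniform, h=14: θ=73.5° here. β=23.2, B=35.6. 14·23.2/35.6 = 9.1236 → s = 9.1236

9.1236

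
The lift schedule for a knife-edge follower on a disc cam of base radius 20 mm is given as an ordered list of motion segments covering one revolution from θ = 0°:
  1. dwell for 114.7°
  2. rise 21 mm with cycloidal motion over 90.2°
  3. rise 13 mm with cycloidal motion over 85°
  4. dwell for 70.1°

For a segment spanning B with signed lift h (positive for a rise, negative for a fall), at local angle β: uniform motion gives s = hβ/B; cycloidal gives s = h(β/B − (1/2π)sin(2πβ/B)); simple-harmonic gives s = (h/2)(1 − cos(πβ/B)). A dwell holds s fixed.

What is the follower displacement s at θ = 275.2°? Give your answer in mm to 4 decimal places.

seg 1 [0°–114.7°] dwell: s stays 0.0000
seg 2 [114.7°–204.9°] cycloidal, h=21: full span → s += 21 → s = 21.0000
seg 3 [204.9°–289.9°] cycloidal, h=13: θ=275.2° here. β=70.3, B=85. 13·(0.8271 − sin(2π·0.8271)/(2π)) = 12.5830 → s = 33.5830

33.5830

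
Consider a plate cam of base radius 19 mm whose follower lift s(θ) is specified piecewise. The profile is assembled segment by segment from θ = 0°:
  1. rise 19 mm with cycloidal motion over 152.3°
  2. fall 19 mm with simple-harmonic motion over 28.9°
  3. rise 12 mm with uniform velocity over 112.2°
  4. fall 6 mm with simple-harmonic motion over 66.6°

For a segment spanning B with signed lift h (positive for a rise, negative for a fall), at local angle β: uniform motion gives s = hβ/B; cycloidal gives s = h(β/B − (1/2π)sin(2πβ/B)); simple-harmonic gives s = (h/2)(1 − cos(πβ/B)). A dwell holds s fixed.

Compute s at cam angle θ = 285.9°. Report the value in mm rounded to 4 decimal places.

seg 1 [0°–152.3°] cycloidal, h=19: full span → s += 19 → s = 19.0000
seg 2 [152.3°–181.2°] simple-harmonic, h=-19: full span → s += -19 → s = 0.0000
seg 3 [181.2°–293.4°] uniform, h=12: θ=285.9° here. β=104.7, B=112.2. 12·104.7/112.2 = 11.1979 → s = 11.1979

11.1979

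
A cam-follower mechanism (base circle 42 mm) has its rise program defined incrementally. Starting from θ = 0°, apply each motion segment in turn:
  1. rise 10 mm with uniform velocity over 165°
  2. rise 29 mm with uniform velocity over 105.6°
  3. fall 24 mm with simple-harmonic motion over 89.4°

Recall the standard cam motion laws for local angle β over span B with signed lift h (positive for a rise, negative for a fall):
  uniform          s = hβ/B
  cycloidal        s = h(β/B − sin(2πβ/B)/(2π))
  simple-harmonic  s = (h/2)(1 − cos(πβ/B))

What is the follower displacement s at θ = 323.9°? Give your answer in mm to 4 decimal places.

seg 1 [0°–165°] uniform, h=10: full span → s += 10 → s = 10.0000
seg 2 [165°–270.6°] uniform, h=29: full span → s += 29 → s = 39.0000
seg 3 [270.6°–360°] simple-harmonic, h=-24: θ=323.9° here. β=53.3, B=89.4. -24/2·(1 − cos(π·0.5962)) = -15.5716 → s = 23.4284

23.4284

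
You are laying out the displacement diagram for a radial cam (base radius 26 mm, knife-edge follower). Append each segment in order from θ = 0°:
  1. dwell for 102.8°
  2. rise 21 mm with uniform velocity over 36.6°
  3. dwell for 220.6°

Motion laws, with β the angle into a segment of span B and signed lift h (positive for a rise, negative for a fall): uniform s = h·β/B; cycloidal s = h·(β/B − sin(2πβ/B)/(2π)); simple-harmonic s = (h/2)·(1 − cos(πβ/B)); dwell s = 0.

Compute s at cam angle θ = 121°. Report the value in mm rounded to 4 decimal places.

seg 1 [0°–102.8°] dwell: s stays 0.0000
seg 2 [102.8°–139.4°] uniform, h=21: θ=121° here. β=18.2, B=36.6. 21·18.2/36.6 = 10.4426 → s = 10.4426

10.4426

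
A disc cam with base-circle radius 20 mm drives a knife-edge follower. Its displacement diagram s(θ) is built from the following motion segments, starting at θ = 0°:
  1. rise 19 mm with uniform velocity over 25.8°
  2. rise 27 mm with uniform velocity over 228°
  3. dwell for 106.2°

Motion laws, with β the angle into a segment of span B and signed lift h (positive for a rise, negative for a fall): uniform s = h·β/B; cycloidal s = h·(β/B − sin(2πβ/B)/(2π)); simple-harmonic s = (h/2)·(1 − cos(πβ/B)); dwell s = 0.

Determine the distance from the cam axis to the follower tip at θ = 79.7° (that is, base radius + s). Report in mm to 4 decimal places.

seg 1 [0°–25.8°] uniform, h=19: full span → s += 19 → s = 19.0000
seg 2 [25.8°–253.8°] uniform, h=27: θ=79.7° here. β=53.9, B=228. 27·53.9/228 = 6.3829 → s = 25.3829
radial distance = base radius + s = 20 + 25.3829 = 45.3829

45.3829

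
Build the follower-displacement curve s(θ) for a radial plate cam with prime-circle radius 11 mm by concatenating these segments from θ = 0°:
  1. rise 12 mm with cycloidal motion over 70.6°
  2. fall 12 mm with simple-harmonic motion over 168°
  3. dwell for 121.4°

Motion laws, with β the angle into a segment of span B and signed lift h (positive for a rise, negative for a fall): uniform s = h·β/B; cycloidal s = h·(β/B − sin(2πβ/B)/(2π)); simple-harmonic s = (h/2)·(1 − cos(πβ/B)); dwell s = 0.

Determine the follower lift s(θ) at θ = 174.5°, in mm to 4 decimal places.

seg 1 [0°–70.6°] cycloidal, h=12: full span → s += 12 → s = 12.0000
seg 2 [70.6°–238.6°] simple-harmonic, h=-12: θ=174.5° here. β=103.9, B=168. -12/2·(1 − cos(π·0.6185)) = -8.1816 → s = 3.8184

3.8184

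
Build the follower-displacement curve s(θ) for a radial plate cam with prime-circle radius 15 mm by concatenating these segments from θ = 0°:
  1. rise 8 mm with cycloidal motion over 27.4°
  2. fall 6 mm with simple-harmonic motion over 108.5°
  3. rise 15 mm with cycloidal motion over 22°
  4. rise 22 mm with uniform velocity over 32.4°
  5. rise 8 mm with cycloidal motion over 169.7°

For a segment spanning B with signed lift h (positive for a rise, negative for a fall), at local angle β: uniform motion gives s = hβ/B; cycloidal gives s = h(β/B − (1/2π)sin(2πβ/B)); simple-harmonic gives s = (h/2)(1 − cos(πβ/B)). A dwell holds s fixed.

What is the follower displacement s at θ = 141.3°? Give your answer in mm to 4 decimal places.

seg 1 [0°–27.4°] cycloidal, h=8: full span → s += 8 → s = 8.0000
seg 2 [27.4°–135.9°] simple-harmonic, h=-6: full span → s += -6 → s = 2.0000
seg 3 [135.9°–157.9°] cycloidal, h=15: θ=141.3° here. β=5.4, B=22. 15·(0.2455 − sin(2π·0.2455)/(2π)) = 1.2955 → s = 3.2955

3.2955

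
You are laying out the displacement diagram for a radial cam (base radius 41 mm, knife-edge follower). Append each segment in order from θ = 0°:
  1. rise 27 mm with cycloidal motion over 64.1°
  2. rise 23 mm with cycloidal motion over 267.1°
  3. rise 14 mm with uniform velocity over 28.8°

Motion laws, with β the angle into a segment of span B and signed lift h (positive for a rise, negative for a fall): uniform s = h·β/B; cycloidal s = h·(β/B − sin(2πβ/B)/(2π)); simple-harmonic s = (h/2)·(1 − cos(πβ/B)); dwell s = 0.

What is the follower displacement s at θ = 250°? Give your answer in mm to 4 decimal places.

seg 1 [0°–64.1°] cycloidal, h=27: full span → s += 27 → s = 27.0000
seg 2 [64.1°–331.2°] cycloidal, h=23: θ=250° here. β=185.9, B=267.1. 23·(0.6960 − sin(2π·0.6960)/(2π)) = 19.4597 → s = 46.4597

46.4597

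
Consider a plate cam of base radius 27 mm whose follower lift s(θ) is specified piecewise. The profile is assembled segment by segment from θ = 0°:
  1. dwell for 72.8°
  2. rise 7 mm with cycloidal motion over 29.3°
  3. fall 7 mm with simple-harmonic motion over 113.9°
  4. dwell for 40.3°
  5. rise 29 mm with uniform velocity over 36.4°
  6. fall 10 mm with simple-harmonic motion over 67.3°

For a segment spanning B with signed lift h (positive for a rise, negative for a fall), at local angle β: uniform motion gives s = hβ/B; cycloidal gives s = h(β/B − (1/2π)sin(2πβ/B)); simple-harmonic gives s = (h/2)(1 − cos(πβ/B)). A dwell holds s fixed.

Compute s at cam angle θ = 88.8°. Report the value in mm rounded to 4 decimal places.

seg 1 [0°–72.8°] dwell: s stays 0.0000
seg 2 [72.8°–102.1°] cycloidal, h=7: θ=88.8° here. β=16, B=29.3. 7·(0.5461 − sin(2π·0.5461)/(2π)) = 4.1406 → s = 4.1406

4.1406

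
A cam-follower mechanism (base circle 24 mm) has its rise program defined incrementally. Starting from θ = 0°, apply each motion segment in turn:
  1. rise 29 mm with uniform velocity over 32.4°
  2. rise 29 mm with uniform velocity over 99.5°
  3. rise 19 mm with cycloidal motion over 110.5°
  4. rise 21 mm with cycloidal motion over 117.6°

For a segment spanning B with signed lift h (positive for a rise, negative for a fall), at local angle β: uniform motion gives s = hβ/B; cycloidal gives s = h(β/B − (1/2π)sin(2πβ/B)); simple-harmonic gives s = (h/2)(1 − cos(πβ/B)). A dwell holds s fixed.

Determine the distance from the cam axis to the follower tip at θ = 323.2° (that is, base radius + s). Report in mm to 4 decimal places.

seg 1 [0°–32.4°] uniform, h=29: full span → s += 29 → s = 29.0000
seg 2 [32.4°–131.9°] uniform, h=29: full span → s += 29 → s = 58.0000
seg 3 [131.9°–242.4°] cycloidal, h=19: full span → s += 19 → s = 77.0000
seg 4 [242.4°–360°] cycloidal, h=21: θ=323.2° here. β=80.8, B=117.6. 21·(0.6871 − sin(2π·0.6871)/(2π)) = 17.5130 → s = 94.5130
radial distance = base radius + s = 24 + 94.5130 = 118.5130

118.5130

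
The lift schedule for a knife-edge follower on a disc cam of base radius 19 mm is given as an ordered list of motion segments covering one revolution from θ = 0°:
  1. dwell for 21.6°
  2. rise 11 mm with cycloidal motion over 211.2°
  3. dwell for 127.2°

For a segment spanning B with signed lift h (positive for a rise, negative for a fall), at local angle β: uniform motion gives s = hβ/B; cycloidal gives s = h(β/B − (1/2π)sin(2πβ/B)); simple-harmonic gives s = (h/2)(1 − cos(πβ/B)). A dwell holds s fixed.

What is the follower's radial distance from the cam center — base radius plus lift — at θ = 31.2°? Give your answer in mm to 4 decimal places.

seg 1 [0°–21.6°] dwell: s stays 0.0000
seg 2 [21.6°–232.8°] cycloidal, h=11: θ=31.2° here. β=9.6, B=211.2. 11·(0.0455 − sin(2π·0.0455)/(2π)) = 0.0068 → s = 0.0068
radial distance = base radius + s = 19 + 0.0068 = 19.0068

19.0068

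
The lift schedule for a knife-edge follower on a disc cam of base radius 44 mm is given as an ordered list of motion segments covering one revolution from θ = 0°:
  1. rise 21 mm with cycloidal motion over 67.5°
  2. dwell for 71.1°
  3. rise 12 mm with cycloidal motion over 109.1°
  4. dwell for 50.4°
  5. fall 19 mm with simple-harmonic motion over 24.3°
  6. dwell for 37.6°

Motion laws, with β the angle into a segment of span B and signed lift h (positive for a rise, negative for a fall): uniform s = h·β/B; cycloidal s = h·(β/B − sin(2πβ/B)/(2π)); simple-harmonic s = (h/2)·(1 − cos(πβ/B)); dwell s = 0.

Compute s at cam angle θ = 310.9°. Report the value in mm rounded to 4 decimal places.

seg 1 [0°–67.5°] cycloidal, h=21: full span → s += 21 → s = 21.0000
seg 2 [67.5°–138.6°] dwell: s stays 21.0000
seg 3 [138.6°–247.7°] cycloidal, h=12: full span → s += 12 → s = 33.0000
seg 4 [247.7°–298.1°] dwell: s stays 33.0000
seg 5 [298.1°–322.4°] simple-harmonic, h=-19: θ=310.9° here. β=12.8, B=24.3. -19/2·(1 − cos(π·0.5267)) = -10.2974 → s = 22.7026

22.7026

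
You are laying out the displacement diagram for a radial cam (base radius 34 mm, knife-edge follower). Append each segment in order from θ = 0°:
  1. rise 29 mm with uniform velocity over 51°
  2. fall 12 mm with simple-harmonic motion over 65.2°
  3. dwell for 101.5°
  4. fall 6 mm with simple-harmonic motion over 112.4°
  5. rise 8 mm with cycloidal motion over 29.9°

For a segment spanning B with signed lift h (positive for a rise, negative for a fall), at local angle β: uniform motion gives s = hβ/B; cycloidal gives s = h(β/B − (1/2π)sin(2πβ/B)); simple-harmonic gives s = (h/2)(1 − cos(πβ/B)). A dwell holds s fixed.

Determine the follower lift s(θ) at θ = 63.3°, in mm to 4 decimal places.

seg 1 [0°–51°] uniform, h=29: full span → s += 29 → s = 29.0000
seg 2 [51°–116.2°] simple-harmonic, h=-12: θ=63.3° here. β=12.3, B=65.2. -12/2·(1 − cos(π·0.1887)) = -1.0233 → s = 27.9767

27.9767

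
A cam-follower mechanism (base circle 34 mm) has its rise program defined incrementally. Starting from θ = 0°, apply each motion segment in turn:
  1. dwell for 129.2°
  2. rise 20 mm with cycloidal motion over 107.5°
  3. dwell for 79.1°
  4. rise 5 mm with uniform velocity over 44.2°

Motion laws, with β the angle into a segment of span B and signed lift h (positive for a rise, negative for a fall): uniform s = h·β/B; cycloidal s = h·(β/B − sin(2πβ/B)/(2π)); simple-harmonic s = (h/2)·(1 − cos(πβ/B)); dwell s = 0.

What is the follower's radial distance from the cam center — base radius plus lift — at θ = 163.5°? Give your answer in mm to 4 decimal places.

seg 1 [0°–129.2°] dwell: s stays 0.0000
seg 2 [129.2°–236.7°] cycloidal, h=20: θ=163.5° here. β=34.3, B=107.5. 20·(0.3191 − sin(2π·0.3191)/(2π)) = 3.4934 → s = 3.4934
radial distance = base radius + s = 34 + 3.4934 = 37.4934

37.4934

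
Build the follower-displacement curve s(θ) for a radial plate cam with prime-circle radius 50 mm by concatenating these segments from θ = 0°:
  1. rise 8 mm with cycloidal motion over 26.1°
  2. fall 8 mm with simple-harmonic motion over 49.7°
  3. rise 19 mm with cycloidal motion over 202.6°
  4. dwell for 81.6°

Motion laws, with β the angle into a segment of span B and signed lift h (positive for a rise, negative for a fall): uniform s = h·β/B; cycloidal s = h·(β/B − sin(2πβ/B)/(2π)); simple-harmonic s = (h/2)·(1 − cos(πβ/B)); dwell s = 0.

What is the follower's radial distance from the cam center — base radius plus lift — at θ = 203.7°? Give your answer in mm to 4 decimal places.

seg 1 [0°–26.1°] cycloidal, h=8: full span → s += 8 → s = 8.0000
seg 2 [26.1°–75.8°] simple-harmonic, h=-8: full span → s += -8 → s = 0.0000
seg 3 [75.8°–278.4°] cycloidal, h=19: θ=203.7° here. β=127.9, B=202.6. 19·(0.6313 − sin(2π·0.6313)/(2π)) = 14.2157 → s = 14.2157
radial distance = base radius + s = 50 + 14.2157 = 64.2157

64.2157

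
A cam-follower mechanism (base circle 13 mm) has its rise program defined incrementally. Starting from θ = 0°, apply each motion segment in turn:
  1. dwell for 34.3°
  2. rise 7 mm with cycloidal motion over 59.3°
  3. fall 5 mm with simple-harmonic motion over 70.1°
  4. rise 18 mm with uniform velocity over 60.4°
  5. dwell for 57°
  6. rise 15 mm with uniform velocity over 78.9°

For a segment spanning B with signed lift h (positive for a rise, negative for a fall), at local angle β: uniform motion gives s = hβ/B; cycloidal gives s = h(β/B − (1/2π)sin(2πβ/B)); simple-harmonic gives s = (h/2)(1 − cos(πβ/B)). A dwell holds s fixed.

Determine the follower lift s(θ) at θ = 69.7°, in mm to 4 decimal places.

seg 1 [0°–34.3°] dwell: s stays 0.0000
seg 2 [34.3°–93.6°] cycloidal, h=7: θ=69.7° here. β=35.4, B=59.3. 7·(0.5970 − sin(2π·0.5970)/(2π)) = 4.8163 → s = 4.8163

4.8163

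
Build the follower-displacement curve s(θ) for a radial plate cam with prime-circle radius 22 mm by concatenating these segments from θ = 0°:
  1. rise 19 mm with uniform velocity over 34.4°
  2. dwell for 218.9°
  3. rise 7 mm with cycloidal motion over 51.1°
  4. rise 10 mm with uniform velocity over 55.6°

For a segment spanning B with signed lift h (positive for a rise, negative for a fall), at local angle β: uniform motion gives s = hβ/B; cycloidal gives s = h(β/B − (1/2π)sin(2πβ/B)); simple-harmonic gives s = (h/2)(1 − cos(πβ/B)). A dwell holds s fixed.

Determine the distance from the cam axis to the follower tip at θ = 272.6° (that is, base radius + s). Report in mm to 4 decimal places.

seg 1 [0°–34.4°] uniform, h=19: full span → s += 19 → s = 19.0000
seg 2 [34.4°–253.3°] dwell: s stays 19.0000
seg 3 [253.3°–304.4°] cycloidal, h=7: θ=272.6° here. β=19.3, B=51.1. 7·(0.3777 − sin(2π·0.3777)/(2π)) = 1.8695 → s = 20.8695
radial distance = base radius + s = 22 + 20.8695 = 42.8695

42.8695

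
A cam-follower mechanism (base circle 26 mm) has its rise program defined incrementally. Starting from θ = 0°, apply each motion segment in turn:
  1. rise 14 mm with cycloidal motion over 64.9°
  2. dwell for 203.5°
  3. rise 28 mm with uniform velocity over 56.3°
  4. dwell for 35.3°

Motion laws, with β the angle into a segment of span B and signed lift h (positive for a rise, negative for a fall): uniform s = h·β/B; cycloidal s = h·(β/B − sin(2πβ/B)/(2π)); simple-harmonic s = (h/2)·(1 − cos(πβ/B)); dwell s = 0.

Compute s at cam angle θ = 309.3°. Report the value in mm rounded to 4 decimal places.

seg 1 [0°–64.9°] cycloidal, h=14: full span → s += 14 → s = 14.0000
seg 2 [64.9°–268.4°] dwell: s stays 14.0000
seg 3 [268.4°–324.7°] uniform, h=28: θ=309.3° here. β=40.9, B=56.3. 28·40.9/56.3 = 20.3410 → s = 34.3410

34.3410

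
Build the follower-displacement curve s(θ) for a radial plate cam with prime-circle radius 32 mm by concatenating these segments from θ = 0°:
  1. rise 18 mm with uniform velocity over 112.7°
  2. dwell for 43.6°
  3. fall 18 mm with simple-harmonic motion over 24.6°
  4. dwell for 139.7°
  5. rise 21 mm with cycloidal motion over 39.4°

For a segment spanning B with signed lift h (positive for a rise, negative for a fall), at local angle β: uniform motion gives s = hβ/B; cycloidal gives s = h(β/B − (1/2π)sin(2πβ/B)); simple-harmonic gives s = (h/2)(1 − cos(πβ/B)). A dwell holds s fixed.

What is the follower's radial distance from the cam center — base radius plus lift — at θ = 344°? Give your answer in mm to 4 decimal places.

seg 1 [0°–112.7°] uniform, h=18: full span → s += 18 → s = 18.0000
seg 2 [112.7°–156.3°] dwell: s stays 18.0000
seg 3 [156.3°–180.9°] simple-harmonic, h=-18: full span → s += -18 → s = 0.0000
seg 4 [180.9°–320.6°] dwell: s stays 0.0000
seg 5 [320.6°–360°] cycloidal, h=21: θ=344° here. β=23.4, B=39.4. 21·(0.5939 − sin(2π·0.5939)/(2π)) = 14.3317 → s = 14.3317
radial distance = base radius + s = 32 + 14.3317 = 46.3317

46.3317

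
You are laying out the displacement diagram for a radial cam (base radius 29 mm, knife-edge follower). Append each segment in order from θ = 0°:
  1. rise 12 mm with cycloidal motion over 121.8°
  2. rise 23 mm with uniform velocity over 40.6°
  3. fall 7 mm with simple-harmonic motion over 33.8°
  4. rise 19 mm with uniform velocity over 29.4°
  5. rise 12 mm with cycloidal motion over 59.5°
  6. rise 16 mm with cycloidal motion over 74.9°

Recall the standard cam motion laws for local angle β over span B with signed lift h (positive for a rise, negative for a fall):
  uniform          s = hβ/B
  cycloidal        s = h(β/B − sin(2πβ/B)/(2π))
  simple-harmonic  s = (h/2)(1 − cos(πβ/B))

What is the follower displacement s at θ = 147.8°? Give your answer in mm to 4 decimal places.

seg 1 [0°–121.8°] cycloidal, h=12: full span → s += 12 → s = 12.0000
seg 2 [121.8°–162.4°] uniform, h=23: θ=147.8° here. β=26, B=40.6. 23·26/40.6 = 14.7291 → s = 26.7291

26.7291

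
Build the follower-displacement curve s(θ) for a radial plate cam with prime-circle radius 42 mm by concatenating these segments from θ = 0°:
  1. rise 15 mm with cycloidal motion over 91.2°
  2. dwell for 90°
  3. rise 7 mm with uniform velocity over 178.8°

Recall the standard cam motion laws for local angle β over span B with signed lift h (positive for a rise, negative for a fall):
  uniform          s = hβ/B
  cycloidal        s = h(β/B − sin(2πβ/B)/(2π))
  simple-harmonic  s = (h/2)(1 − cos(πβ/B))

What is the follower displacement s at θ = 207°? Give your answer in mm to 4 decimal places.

seg 1 [0°–91.2°] cycloidal, h=15: full span → s += 15 → s = 15.0000
seg 2 [91.2°–181.2°] dwell: s stays 15.0000
seg 3 [181.2°–360°] uniform, h=7: θ=207° here. β=25.8, B=178.8. 7·25.8/178.8 = 1.0101 → s = 16.0101

16.0101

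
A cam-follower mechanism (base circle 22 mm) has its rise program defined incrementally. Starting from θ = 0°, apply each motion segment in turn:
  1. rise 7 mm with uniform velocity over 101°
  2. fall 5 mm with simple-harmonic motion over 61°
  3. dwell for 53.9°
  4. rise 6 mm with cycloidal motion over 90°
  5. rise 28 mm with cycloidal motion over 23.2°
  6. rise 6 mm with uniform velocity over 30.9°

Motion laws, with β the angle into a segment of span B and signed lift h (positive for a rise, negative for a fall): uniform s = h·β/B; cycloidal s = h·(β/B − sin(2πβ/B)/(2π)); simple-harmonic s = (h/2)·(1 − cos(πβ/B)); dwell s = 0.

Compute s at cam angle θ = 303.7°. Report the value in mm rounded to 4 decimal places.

seg 1 [0°–101°] uniform, h=7: full span → s += 7 → s = 7.0000
seg 2 [101°–162°] simple-harmonic, h=-5: full span → s += -5 → s = 2.0000
seg 3 [162°–215.9°] dwell: s stays 2.0000
seg 4 [215.9°–305.9°] cycloidal, h=6: θ=303.7° here. β=87.8, B=90. 6·(0.9756 − sin(2π·0.9756)/(2π)) = 5.9994 → s = 7.9994

7.9994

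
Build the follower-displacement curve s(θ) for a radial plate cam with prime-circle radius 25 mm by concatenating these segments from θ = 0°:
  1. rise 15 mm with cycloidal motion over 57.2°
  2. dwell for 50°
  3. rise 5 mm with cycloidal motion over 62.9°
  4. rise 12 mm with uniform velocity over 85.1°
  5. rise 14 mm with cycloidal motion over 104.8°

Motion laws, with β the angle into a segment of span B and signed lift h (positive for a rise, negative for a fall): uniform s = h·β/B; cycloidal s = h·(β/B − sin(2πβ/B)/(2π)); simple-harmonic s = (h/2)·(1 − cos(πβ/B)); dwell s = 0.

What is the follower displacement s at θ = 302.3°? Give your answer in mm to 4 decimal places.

seg 1 [0°–57.2°] cycloidal, h=15: full span → s += 15 → s = 15.0000
seg 2 [57.2°–107.2°] dwell: s stays 15.0000
seg 3 [107.2°–170.1°] cycloidal, h=5: full span → s += 5 → s = 20.0000
seg 4 [170.1°–255.2°] uniform, h=12: full span → s += 12 → s = 32.0000
seg 5 [255.2°–360°] cycloidal, h=14: θ=302.3° here. β=47.1, B=104.8. 14·(0.4494 − sin(2π·0.4494)/(2π)) = 5.5958 → s = 37.5958

37.5958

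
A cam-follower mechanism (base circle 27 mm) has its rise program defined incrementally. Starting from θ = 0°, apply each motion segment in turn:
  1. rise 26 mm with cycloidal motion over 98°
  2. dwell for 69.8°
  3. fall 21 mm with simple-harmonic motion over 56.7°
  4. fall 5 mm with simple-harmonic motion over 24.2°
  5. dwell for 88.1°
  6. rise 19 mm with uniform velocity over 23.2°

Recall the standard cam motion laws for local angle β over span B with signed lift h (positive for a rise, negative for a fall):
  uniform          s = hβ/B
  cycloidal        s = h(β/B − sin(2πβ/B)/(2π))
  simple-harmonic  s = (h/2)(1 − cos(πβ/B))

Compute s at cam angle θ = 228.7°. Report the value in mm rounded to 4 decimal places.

seg 1 [0°–98°] cycloidal, h=26: full span → s += 26 → s = 26.0000
seg 2 [98°–167.8°] dwell: s stays 26.0000
seg 3 [167.8°–224.5°] simple-harmonic, h=-21: full span → s += -21 → s = 5.0000
seg 4 [224.5°–248.7°] simple-harmonic, h=-5: θ=228.7° here. β=4.2, B=24.2. -5/2·(1 − cos(π·0.1736)) = -0.3625 → s = 4.6375

4.6375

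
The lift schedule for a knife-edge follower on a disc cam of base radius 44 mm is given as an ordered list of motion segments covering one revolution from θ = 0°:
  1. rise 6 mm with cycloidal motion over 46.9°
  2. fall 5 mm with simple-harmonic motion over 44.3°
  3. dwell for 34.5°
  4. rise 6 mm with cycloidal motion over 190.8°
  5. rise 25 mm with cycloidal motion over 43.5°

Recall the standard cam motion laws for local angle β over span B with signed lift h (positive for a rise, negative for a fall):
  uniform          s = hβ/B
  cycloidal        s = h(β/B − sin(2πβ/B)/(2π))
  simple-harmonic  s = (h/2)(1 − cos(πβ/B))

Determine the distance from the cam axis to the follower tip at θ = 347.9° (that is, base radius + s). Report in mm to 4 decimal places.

seg 1 [0°–46.9°] cycloidal, h=6: full span → s += 6 → s = 6.0000
seg 2 [46.9°–91.2°] simple-harmonic, h=-5: full span → s += -5 → s = 1.0000
seg 3 [91.2°–125.7°] dwell: s stays 1.0000
seg 4 [125.7°–316.5°] cycloidal, h=6: full span → s += 6 → s = 7.0000
seg 5 [316.5°–360°] cycloidal, h=25: θ=347.9° here. β=31.4, B=43.5. 25·(0.7218 − sin(2π·0.7218)/(2π)) = 21.9627 → s = 28.9627
radial distance = base radius + s = 44 + 28.9627 = 72.9627

72.9627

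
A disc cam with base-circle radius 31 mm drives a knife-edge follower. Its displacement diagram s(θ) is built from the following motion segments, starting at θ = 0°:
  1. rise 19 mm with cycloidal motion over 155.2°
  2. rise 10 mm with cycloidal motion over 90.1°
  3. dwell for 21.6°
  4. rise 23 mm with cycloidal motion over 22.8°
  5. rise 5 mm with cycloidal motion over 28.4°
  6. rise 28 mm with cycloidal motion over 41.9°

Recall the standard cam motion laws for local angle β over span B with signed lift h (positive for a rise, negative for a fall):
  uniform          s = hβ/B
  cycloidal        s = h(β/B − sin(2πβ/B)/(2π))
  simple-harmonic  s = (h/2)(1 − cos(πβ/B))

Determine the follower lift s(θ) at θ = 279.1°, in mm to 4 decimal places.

seg 1 [0°–155.2°] cycloidal, h=19: full span → s += 19 → s = 19.0000
seg 2 [155.2°–245.3°] cycloidal, h=10: full span → s += 10 → s = 29.0000
seg 3 [245.3°–266.9°] dwell: s stays 29.0000
seg 4 [266.9°–289.7°] cycloidal, h=23: θ=279.1° here. β=12.2, B=22.8. 23·(0.5351 − sin(2π·0.5351)/(2π)) = 13.1075 → s = 42.1075

42.1075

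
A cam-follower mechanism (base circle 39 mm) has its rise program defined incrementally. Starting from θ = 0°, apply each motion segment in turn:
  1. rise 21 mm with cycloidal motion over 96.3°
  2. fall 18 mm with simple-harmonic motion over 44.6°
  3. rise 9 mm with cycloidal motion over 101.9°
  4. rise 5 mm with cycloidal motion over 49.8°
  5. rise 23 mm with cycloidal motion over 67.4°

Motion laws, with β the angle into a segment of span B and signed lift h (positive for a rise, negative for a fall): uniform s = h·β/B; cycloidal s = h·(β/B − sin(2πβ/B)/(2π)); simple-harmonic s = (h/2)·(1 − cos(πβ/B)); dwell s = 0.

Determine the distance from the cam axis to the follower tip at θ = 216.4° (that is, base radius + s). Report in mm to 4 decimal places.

seg 1 [0°–96.3°] cycloidal, h=21: full span → s += 21 → s = 21.0000
seg 2 [96.3°–140.9°] simple-harmonic, h=-18: full span → s += -18 → s = 3.0000
seg 3 [140.9°–242.8°] cycloidal, h=9: θ=216.4° here. β=75.5, B=101.9. 9·(0.7409 − sin(2π·0.7409)/(2π)) = 8.0984 → s = 11.0984
radial distance = base radius + s = 39 + 11.0984 = 50.0984

50.0984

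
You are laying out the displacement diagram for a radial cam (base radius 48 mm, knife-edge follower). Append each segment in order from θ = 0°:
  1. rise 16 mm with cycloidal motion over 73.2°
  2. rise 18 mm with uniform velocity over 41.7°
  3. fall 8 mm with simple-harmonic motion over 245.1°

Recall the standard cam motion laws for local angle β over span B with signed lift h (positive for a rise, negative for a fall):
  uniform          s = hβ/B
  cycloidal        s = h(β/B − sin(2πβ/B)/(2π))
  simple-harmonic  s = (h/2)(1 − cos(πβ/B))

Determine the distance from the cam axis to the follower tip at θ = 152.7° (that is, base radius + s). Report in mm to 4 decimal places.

seg 1 [0°–73.2°] cycloidal, h=16: full span → s += 16 → s = 16.0000
seg 2 [73.2°–114.9°] uniform, h=18: full span → s += 18 → s = 34.0000
seg 3 [114.9°–360°] simple-harmonic, h=-8: θ=152.7° here. β=37.8, B=245.1. -8/2·(1 − cos(π·0.1542)) = -0.4604 → s = 33.5396
radial distance = base radius + s = 48 + 33.5396 = 81.5396

81.5396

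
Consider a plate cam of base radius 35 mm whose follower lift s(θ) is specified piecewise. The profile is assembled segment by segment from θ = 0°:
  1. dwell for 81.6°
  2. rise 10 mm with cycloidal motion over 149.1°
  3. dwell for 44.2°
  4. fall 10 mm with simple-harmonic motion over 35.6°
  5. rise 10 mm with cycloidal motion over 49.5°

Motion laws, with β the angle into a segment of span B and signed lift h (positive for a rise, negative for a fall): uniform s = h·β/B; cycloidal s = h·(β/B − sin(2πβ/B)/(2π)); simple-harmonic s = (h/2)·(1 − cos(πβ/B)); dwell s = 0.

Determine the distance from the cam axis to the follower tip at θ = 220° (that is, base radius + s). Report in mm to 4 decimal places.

seg 1 [0°–81.6°] dwell: s stays 0.0000
seg 2 [81.6°–230.7°] cycloidal, h=10: θ=220° here. β=138.4, B=149.1. 10·(0.9282 − sin(2π·0.9282)/(2π)) = 9.9759 → s = 9.9759
radial distance = base radius + s = 35 + 9.9759 = 44.9759

44.9759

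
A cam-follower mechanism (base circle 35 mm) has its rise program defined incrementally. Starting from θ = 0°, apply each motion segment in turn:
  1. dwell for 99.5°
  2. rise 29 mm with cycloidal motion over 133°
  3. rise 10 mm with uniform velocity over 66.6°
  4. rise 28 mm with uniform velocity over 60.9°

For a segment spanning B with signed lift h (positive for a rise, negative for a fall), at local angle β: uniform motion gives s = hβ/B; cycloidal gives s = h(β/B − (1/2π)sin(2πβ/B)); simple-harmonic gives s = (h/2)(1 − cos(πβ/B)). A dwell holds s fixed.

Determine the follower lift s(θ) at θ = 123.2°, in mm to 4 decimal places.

seg 1 [0°–99.5°] dwell: s stays 0.0000
seg 2 [99.5°–232.5°] cycloidal, h=29: θ=123.2° here. β=23.7, B=133. 29·(0.1782 − sin(2π·0.1782)/(2π)) = 1.0140 → s = 1.0140

1.0140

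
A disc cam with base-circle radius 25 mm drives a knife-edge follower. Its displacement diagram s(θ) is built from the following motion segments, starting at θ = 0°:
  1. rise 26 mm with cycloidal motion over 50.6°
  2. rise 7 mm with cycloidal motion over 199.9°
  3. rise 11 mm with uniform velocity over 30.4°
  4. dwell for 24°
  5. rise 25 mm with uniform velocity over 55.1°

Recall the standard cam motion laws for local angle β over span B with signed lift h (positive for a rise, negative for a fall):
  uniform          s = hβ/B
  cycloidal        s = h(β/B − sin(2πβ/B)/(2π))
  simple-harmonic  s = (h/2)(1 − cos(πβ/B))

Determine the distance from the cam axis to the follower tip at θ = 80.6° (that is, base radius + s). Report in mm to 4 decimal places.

seg 1 [0°–50.6°] cycloidal, h=26: full span → s += 26 → s = 26.0000
seg 2 [50.6°–250.5°] cycloidal, h=7: θ=80.6° here. β=30, B=199.9. 7·(0.1501 − sin(2π·0.1501)/(2π)) = 0.1489 → s = 26.1489
radial distance = base radius + s = 25 + 26.1489 = 51.1489

51.1489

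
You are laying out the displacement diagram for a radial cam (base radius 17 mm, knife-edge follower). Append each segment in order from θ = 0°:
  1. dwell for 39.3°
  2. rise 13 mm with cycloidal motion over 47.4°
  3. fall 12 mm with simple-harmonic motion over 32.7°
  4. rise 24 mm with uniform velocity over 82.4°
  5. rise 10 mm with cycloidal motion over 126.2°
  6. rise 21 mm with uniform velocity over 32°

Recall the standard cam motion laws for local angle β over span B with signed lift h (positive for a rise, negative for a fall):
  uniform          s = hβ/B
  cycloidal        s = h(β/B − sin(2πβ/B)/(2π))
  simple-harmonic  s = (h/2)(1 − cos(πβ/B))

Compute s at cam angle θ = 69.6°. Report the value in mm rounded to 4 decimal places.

seg 1 [0°–39.3°] dwell: s stays 0.0000
seg 2 [39.3°–86.7°] cycloidal, h=13: θ=69.6° here. β=30.3, B=47.4. 13·(0.6392 − sin(2π·0.6392)/(2π)) = 9.8980 → s = 9.8980

9.8980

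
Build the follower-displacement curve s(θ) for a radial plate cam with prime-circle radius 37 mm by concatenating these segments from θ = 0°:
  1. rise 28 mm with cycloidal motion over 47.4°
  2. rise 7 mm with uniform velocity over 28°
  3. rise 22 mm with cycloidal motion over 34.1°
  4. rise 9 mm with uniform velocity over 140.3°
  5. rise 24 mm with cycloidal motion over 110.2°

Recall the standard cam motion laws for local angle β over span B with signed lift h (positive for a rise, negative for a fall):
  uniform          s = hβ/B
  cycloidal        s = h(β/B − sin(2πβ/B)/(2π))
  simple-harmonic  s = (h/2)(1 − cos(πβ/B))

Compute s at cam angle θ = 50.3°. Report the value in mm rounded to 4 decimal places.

seg 1 [0°–47.4°] cycloidal, h=28: full span → s += 28 → s = 28.0000
seg 2 [47.4°–75.4°] uniform, h=7: θ=50.3° here. β=2.9, B=28. 7·2.9/28 = 0.7250 → s = 28.7250

28.7250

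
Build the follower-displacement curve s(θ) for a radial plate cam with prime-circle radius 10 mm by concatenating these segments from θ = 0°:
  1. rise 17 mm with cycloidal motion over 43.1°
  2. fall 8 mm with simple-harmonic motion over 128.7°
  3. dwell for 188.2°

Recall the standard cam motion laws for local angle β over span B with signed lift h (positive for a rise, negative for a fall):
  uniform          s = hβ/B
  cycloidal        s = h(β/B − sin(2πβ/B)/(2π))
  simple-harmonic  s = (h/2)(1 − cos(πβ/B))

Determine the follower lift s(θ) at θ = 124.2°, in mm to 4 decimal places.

seg 1 [0°–43.1°] cycloidal, h=17: full span → s += 17 → s = 17.0000
seg 2 [43.1°–171.8°] simple-harmonic, h=-8: θ=124.2° here. β=81.1, B=128.7. -8/2·(1 − cos(π·0.6301)) = -5.5903 → s = 11.4097

11.4097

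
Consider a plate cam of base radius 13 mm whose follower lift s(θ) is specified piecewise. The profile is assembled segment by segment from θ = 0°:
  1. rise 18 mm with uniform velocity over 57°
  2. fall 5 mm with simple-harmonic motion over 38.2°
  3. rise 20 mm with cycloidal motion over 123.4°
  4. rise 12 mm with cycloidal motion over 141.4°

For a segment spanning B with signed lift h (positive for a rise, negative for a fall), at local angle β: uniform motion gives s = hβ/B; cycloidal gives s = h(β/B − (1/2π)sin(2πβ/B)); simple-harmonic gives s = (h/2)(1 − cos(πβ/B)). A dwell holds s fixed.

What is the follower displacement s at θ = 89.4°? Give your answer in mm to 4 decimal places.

seg 1 [0°–57°] uniform, h=18: full span → s += 18 → s = 18.0000
seg 2 [57°–95.2°] simple-harmonic, h=-5: θ=89.4° here. β=32.4, B=38.2. -5/2·(1 − cos(π·0.8482)) = -4.7209 → s = 13.2791

13.2791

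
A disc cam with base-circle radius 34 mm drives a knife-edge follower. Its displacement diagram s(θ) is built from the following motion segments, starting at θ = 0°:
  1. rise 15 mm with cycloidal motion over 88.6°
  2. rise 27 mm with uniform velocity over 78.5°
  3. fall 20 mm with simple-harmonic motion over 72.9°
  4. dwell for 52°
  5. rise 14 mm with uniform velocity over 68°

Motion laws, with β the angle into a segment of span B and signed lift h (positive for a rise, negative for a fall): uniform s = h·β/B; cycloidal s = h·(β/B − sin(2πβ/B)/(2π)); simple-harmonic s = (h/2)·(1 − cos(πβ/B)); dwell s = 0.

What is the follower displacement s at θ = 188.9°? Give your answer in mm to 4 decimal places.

seg 1 [0°–88.6°] cycloidal, h=15: full span → s += 15 → s = 15.0000
seg 2 [88.6°–167.1°] uniform, h=27: full span → s += 27 → s = 42.0000
seg 3 [167.1°–240°] simple-harmonic, h=-20: θ=188.9° here. β=21.8, B=72.9. -20/2·(1 − cos(π·0.2990)) = -4.0978 → s = 37.9022

37.9022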